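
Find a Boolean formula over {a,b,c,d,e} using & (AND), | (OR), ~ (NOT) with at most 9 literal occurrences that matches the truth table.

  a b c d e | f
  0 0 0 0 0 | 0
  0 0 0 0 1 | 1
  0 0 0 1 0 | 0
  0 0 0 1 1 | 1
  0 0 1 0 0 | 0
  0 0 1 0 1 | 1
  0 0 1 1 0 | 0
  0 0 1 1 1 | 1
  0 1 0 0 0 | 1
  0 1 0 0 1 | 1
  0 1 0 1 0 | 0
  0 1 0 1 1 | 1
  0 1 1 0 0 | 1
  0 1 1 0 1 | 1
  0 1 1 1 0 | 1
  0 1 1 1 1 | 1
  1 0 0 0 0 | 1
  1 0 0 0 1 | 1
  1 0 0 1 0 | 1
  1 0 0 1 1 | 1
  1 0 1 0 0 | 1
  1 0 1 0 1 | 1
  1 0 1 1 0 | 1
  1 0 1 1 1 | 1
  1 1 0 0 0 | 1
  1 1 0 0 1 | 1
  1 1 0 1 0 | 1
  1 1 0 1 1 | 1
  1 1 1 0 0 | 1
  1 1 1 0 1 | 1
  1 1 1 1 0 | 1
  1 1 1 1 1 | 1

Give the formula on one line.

  ~e = 10101010101010101010101010101010
  ~d = 11001100110011001100110011001100
  (~d | c) = 11001111110011111100111111001111
  (~e & (~d | c)) = 10001010100010101000101010001010
  ((~e & (~d | c)) & b) = 00000000100010100000000010001010
  (e | a) = 01010101010101011111111111111111
  (((~e & (~d | c)) & b) | (e | a)) = 01010101110111111111111111111111

(((~e & (~d | c)) & b) | (e | a))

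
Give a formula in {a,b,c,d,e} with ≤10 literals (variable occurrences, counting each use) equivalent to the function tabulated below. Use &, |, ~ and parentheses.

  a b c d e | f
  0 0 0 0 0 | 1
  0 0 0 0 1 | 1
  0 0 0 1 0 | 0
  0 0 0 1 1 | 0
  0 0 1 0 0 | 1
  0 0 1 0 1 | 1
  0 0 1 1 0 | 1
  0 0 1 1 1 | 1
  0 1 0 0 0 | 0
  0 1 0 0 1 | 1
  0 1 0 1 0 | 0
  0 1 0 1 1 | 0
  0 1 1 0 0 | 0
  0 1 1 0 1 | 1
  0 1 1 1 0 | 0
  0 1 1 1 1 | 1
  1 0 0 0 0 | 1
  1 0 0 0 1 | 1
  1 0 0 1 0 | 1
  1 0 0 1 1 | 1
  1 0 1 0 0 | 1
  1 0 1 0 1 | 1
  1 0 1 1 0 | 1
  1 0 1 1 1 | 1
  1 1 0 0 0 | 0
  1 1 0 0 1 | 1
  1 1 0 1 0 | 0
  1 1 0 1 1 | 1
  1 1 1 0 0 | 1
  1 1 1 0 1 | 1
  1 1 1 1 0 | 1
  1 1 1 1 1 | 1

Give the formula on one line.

((a | ((c & d) | ~d)) & (((c & a) | ~b) | e))

  (c & d) = 00000011000000110000001100000011
  ~d = 11001100110011001100110011001100
  ((c & d) | ~d) = 11001111110011111100111111001111
  (a | ((c & d) | ~d)) = 11001111110011111111111111111111
  (c & a) = 00000000000000000000111100001111
  ~b = 11111111000000001111111100000000
  ((c & a) | ~b) = 11111111000000001111111100001111
  (((c & a) | ~b) | e) = 11111111010101011111111101011111
  ((a | ((c & d) | ~d)) & (((c & a) | ~b) | e)) = 11001111010001011111111101011111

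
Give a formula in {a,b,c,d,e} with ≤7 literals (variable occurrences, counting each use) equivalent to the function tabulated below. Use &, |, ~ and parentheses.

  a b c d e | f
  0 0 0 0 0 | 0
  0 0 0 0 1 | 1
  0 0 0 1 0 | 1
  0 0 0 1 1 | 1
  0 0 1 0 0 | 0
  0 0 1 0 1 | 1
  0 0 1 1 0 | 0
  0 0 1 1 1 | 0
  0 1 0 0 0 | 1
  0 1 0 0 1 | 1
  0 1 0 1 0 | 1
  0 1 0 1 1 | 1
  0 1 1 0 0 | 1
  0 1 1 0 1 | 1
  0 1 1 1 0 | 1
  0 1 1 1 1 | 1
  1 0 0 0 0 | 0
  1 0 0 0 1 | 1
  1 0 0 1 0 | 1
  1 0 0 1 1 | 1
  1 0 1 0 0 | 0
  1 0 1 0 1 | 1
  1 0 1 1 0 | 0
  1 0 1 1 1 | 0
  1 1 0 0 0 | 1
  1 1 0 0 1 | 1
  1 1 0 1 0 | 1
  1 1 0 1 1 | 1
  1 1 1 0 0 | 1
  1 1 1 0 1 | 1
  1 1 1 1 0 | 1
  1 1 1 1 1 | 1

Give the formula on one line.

  ~b = 11111111000000001111111100000000
  (~b & e) = 01010101000000000101010100000000
  (b | (~b & e)) = 01010101111111110101010111111111
  ((b | (~b & e)) | d) = 01110111111111110111011111111111
  ~c = 11110000111100001111000011110000
  (b | ~c) = 11110000111111111111000011111111
  ~d = 11001100110011001100110011001100
  ((b | ~c) | ~d) = 11111100111111111111110011111111
  (((b | (~b & e)) | d) & ((b | ~c) | ~d)) = 01110100111111110111010011111111

(((b | (~b & e)) | d) & ((b | ~c) | ~d))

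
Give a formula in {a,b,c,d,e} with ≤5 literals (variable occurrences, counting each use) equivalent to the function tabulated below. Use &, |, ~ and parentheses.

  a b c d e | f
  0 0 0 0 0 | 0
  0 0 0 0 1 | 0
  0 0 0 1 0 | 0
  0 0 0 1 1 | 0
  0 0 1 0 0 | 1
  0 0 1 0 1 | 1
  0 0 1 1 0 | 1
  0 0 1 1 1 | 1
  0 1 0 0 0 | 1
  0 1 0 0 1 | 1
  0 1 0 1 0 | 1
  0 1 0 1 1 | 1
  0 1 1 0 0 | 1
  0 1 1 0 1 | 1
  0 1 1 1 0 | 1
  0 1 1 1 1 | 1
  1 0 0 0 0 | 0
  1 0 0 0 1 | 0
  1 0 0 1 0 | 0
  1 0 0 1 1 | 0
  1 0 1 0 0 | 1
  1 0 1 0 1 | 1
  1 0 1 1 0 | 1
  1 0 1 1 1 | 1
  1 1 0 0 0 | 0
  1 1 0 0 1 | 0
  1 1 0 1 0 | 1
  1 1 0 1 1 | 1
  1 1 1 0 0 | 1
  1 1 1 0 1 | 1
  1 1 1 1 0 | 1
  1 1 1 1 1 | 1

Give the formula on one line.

(c | ((d | ~a) & b))

  ~a = 11111111111111110000000000000000
  (d | ~a) = 11111111111111110011001100110011
  ((d | ~a) & b) = 00000000111111110000000000110011
  (c | ((d | ~a) & b)) = 00001111111111110000111100111111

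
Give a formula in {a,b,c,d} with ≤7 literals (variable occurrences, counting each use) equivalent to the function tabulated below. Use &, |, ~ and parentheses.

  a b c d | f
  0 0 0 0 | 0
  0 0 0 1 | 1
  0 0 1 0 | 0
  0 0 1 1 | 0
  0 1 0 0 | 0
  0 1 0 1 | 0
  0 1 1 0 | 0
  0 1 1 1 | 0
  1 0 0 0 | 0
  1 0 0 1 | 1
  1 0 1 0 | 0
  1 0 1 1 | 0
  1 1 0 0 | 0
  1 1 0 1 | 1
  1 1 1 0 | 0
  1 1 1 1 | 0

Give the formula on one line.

((d & ~c) & (~b | a))

  ~c = 1100110011001100
  (d & ~c) = 0100010001000100
  ~b = 1111000011110000
  (~b | a) = 1111000011111111
  ((d & ~c) & (~b | a)) = 0100000001000100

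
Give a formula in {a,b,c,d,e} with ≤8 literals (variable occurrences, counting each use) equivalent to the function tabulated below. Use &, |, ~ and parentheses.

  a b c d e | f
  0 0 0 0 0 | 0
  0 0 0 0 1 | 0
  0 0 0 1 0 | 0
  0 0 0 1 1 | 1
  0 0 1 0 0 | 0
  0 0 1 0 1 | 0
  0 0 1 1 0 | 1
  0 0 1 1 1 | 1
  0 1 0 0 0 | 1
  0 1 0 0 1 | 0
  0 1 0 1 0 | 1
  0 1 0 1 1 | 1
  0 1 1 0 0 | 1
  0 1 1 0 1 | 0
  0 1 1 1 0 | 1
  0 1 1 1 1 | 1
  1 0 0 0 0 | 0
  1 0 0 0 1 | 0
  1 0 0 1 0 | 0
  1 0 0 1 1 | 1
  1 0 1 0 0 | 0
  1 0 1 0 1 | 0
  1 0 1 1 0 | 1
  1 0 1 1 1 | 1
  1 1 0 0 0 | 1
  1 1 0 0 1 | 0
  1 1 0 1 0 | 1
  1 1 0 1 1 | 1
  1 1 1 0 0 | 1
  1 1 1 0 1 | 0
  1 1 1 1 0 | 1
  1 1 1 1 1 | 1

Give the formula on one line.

((d & c) | ((e | b) & (d | ~e)))

  (d & c) = 00000011000000110000001100000011
  (e | b) = 01010101111111110101010111111111
  ~e = 10101010101010101010101010101010
  (d | ~e) = 10111011101110111011101110111011
  ((e | b) & (d | ~e)) = 00010001101110110001000110111011
  ((d & c) | ((e | b) & (d | ~e))) = 00010011101110110001001110111011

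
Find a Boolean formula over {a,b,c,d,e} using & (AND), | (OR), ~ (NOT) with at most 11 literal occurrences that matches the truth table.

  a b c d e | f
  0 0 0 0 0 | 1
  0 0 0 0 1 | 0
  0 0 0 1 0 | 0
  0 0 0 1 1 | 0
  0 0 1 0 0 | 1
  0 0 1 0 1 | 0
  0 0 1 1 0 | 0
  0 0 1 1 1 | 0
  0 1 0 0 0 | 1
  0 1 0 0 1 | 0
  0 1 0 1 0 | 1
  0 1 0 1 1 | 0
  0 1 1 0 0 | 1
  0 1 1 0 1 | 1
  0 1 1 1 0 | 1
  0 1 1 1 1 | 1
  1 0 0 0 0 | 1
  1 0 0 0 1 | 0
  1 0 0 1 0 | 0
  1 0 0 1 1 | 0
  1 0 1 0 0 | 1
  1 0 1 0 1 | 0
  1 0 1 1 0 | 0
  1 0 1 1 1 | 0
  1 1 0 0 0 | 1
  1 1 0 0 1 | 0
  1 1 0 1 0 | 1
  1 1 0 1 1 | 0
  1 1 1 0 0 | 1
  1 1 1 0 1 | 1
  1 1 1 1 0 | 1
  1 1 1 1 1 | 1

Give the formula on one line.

(((((~c | ~b) & ~d) & (~e | ~c)) | b) & ((~e & ~c) | c))

  ~c = 11110000111100001111000011110000
  ~b = 11111111000000001111111100000000
  (~c | ~b) = 11111111111100001111111111110000
  ~d = 11001100110011001100110011001100
  ((~c | ~b) & ~d) = 11001100110000001100110011000000
  ~e = 10101010101010101010101010101010
  (~e | ~c) = 11111010111110101111101011111010
  (((~c | ~b) & ~d) & (~e | ~c)) = 11001000110000001100100011000000
  ((((~c | ~b) & ~d) & (~e | ~c)) | b) = 11001000111111111100100011111111
  (~e & ~c) = 10100000101000001010000010100000
  ((~e & ~c) | c) = 10101111101011111010111110101111
  (((((~c | ~b) & ~d) & (~e | ~c)) | b) & ((~e & ~c) | c)) = 10001000101011111000100010101111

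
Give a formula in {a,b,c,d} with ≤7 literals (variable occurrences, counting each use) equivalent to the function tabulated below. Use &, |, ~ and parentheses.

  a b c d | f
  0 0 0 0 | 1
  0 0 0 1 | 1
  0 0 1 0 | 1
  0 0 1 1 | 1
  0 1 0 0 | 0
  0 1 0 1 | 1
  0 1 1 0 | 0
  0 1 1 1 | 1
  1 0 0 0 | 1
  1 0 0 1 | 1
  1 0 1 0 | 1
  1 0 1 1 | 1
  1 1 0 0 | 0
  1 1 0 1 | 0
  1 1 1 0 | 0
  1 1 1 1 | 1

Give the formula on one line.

((~b | d) & ((c | ~b) | (d & (c | ~a))))

  ~b = 1111000011110000
  (~b | d) = 1111010111110101
  (c | ~b) = 1111001111110011
  ~a = 1111111100000000
  (c | ~a) = 1111111100110011
  (d & (c | ~a)) = 0101010100010001
  ((c | ~b) | (d & (c | ~a))) = 1111011111110011
  ((~b | d) & ((c | ~b) | (d & (c | ~a)))) = 1111010111110001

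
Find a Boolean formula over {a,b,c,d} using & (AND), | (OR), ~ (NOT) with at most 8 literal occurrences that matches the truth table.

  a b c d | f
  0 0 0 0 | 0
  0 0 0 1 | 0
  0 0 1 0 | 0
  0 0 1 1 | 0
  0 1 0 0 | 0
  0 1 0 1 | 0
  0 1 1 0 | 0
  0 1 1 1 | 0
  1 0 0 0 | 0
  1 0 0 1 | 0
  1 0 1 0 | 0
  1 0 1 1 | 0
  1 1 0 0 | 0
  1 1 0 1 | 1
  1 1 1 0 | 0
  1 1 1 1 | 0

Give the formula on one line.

  ~c = 1100110011001100
  ~a = 1111111100000000
  (~c | ~a) = 1111111111001100
  (b & a) = 0000000000001111
  (d & (b & a)) = 0000000000000101
  ((~c | ~a) & (d & (b & a))) = 0000000000000100

((~c | ~a) & (d & (b & a)))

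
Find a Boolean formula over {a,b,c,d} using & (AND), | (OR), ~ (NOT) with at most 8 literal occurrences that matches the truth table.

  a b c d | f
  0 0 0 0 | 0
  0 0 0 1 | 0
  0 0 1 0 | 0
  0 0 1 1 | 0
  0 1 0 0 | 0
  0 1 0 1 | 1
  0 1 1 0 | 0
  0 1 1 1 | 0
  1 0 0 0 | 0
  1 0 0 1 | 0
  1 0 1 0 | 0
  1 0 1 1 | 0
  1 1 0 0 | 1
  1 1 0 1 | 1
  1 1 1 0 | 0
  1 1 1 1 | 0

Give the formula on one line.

((a | d) & (~c & (c | b)))

  (a | d) = 0101010111111111
  ~c = 1100110011001100
  (c | b) = 0011111100111111
  (~c & (c | b)) = 0000110000001100
  ((a | d) & (~c & (c | b))) = 0000010000001100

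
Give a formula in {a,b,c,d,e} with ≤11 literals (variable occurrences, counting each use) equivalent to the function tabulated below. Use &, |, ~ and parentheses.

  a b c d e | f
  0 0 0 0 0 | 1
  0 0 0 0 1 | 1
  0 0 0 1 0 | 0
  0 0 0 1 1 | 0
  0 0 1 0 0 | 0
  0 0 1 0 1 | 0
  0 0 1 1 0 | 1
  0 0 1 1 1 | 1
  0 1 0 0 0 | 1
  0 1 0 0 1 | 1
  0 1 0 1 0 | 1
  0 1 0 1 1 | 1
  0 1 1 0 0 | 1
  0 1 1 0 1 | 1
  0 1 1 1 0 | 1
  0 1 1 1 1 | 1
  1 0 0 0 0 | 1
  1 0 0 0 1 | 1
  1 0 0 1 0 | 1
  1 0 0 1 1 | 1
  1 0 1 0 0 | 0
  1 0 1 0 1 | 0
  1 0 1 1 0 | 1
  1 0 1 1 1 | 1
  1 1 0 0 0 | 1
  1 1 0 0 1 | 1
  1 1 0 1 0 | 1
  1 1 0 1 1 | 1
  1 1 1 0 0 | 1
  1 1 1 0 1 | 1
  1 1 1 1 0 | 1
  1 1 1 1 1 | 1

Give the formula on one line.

((((c | a) | b) & d) | ((~d & ~c) | ((b & ~d) & c)))

  (c | a) = 00001111000011111111111111111111
  ((c | a) | b) = 00001111111111111111111111111111
  (((c | a) | b) & d) = 00000011001100110011001100110011
  ~d = 11001100110011001100110011001100
  ~c = 11110000111100001111000011110000
  (~d & ~c) = 11000000110000001100000011000000
  (b & ~d) = 00000000110011000000000011001100
  ((b & ~d) & c) = 00000000000011000000000000001100
  ((~d & ~c) | ((b & ~d) & c)) = 11000000110011001100000011001100
  ((((c | a) | b) & d) | ((~d & ~c) | ((b & ~d) & c))) = 11000011111111111111001111111111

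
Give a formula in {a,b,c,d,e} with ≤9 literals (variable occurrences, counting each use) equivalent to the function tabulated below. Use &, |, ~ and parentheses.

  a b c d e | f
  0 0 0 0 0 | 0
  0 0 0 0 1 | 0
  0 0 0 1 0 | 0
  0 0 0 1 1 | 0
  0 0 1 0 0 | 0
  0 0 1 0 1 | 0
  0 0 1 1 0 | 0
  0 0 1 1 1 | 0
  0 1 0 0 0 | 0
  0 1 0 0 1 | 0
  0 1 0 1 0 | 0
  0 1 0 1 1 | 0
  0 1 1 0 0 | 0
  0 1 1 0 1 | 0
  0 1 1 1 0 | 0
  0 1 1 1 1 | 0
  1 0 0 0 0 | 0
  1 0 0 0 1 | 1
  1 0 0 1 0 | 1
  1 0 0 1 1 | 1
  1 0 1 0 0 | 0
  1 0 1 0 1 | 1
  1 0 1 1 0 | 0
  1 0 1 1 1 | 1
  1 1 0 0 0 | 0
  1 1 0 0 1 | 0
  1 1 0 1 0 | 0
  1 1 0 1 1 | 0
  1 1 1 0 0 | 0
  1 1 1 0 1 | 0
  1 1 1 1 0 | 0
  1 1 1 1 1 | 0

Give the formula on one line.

((e | ((b | ~c) & d)) & (~b & a))

  ~c = 11110000111100001111000011110000
  (b | ~c) = 11110000111111111111000011111111
  ((b | ~c) & d) = 00110000001100110011000000110011
  (e | ((b | ~c) & d)) = 01110101011101110111010101110111
  ~b = 11111111000000001111111100000000
  (~b & a) = 00000000000000001111111100000000
  ((e | ((b | ~c) & d)) & (~b & a)) = 00000000000000000111010100000000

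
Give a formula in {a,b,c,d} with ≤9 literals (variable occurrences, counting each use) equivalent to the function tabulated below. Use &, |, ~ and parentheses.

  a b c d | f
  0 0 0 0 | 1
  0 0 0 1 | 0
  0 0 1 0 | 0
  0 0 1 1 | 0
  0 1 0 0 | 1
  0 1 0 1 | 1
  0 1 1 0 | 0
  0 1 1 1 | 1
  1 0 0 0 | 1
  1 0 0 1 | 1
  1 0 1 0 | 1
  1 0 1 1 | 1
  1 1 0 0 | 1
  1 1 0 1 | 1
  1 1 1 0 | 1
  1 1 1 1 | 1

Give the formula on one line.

((a | (b & d)) | ((b | ~d) & ~c))

  (b & d) = 0000010100000101
  (a | (b & d)) = 0000010111111111
  ~d = 1010101010101010
  (b | ~d) = 1010111110101111
  ~c = 1100110011001100
  ((b | ~d) & ~c) = 1000110010001100
  ((a | (b & d)) | ((b | ~d) & ~c)) = 1000110111111111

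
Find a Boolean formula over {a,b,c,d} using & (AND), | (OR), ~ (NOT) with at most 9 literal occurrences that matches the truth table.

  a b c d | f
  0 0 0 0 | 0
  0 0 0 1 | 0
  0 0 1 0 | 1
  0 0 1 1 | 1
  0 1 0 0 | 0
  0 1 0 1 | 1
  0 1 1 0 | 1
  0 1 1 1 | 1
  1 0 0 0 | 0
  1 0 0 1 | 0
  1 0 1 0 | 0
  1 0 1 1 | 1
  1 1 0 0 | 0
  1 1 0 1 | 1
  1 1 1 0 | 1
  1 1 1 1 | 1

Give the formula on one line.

((d | c) & (((d | (~a | ~c)) | b) & (c | b)))

  (d | c) = 0111011101110111
  ~a = 1111111100000000
  ~c = 1100110011001100
  (~a | ~c) = 1111111111001100
  (d | (~a | ~c)) = 1111111111011101
  ((d | (~a | ~c)) | b) = 1111111111011111
  (c | b) = 0011111100111111
  (((d | (~a | ~c)) | b) & (c | b)) = 0011111100011111
  ((d | c) & (((d | (~a | ~c)) | b) & (c | b))) = 0011011100010111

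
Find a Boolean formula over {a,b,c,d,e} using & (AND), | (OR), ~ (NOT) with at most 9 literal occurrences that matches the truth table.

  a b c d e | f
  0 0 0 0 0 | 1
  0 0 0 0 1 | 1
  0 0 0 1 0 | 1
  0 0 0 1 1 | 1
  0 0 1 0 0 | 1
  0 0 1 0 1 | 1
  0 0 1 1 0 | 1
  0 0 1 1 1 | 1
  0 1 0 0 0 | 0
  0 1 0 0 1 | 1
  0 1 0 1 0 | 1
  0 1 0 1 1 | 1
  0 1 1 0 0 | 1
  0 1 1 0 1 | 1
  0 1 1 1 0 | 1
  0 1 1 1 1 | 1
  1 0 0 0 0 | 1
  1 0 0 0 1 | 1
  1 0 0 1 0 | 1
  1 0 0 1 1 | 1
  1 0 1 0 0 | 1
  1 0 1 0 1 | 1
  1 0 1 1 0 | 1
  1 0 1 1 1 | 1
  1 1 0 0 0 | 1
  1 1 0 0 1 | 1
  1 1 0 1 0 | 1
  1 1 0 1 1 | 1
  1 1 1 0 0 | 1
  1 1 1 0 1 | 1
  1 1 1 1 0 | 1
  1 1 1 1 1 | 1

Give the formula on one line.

  (e | a) = 01010101010101011111111111111111
  ~b = 11111111000000001111111100000000
  ~e = 10101010101010101010101010101010
  (~b & ~e) = 10101010000000001010101000000000
  ((~b & ~e) | d) = 10111011001100111011101100110011
  ((e | a) | ((~b & ~e) | d)) = 11111111011101111111111111111111
  (c | ((e | a) | ((~b & ~e) | d))) = 11111111011111111111111111111111

(c | ((e | a) | ((~b & ~e) | d)))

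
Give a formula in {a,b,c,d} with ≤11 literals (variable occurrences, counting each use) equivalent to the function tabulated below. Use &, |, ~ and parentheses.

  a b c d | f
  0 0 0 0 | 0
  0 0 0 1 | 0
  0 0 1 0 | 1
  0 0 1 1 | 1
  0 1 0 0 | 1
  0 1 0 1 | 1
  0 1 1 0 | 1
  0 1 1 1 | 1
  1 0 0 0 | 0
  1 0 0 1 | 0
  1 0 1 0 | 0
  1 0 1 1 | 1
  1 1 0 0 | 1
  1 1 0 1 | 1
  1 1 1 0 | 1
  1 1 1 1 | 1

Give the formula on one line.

  ~b = 1111000011110000
  ~a = 1111111100000000
  (~b & ~a) = 1111000000000000
  (d & a) = 0000000001010101
  ((d & a) | b) = 0000111101011111
  ((~b & ~a) | ((d & a) | b)) = 1111111101011111
  (c & ~b) = 0011000000110000
  ((c & ~b) | b) = 0011111100111111
  (((~b & ~a) | ((d & a) | b)) & ((c & ~b) | b)) = 0011111100011111

(((~b & ~a) | ((d & a) | b)) & ((c & ~b) | b))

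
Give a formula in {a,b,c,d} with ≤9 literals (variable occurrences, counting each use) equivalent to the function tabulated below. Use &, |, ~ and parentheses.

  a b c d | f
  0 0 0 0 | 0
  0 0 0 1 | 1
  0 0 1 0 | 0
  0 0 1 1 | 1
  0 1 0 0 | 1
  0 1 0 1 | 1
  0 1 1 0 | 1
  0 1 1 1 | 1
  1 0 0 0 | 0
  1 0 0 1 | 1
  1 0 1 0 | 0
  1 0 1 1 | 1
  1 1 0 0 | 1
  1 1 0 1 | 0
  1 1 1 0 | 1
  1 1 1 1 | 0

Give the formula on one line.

((d & (~b | ~a)) | ((b & (~d | a)) & (~d | (~c & ~b))))

  ~b = 1111000011110000
  ~a = 1111111100000000
  (~b | ~a) = 1111111111110000
  (d & (~b | ~a)) = 0101010101010000
  ~d = 1010101010101010
  (~d | a) = 1010101011111111
  (b & (~d | a)) = 0000101000001111
  ~c = 1100110011001100
  (~c & ~b) = 1100000011000000
  (~d | (~c & ~b)) = 1110101011101010
  ((b & (~d | a)) & (~d | (~c & ~b))) = 0000101000001010
  ((d & (~b | ~a)) | ((b & (~d | a)) & (~d | (~c & ~b)))) = 0101111101011010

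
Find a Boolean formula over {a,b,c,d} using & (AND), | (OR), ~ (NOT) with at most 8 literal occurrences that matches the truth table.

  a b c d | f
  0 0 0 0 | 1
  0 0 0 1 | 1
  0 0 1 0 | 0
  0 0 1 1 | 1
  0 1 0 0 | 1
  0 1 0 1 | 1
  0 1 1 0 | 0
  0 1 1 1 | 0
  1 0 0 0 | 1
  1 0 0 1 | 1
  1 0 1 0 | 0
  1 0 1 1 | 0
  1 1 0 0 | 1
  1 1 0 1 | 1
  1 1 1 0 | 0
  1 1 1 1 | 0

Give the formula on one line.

  ~c = 1100110011001100
  ~b = 1111000011110000
  ~a = 1111111100000000
  (~b & ~a) = 1111000000000000
  (~c | (~b & ~a)) = 1111110011001100
  ((~c | (~b & ~a)) & d) = 0101010001000100
  ~d = 1010101010101010
  (~d & ~c) = 1000100010001000
  (((~c | (~b & ~a)) & d) | (~d & ~c)) = 1101110011001100

(((~c | (~b & ~a)) & d) | (~d & ~c))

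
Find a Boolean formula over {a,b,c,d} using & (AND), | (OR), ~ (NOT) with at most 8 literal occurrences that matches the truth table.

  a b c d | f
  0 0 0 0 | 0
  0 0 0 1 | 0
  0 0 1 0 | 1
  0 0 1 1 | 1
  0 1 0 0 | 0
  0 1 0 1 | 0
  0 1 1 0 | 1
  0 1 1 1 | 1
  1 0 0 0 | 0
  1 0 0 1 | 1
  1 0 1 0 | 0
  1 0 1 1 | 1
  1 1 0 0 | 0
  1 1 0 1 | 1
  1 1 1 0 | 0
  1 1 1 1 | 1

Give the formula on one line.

  (d & a) = 0000000001010101
  ~a = 1111111100000000
  ((d & a) | ~a) = 1111111101010101
  ~b = 1111000011110000
  (~b & a) = 0000000011110000
  ~c = 1100110011001100
  ((~b & a) | ~c) = 1100110011111100
  (a & ((~b & a) | ~c)) = 0000000011111100
  (c | (a & ((~b & a) | ~c))) = 0011001111111111
  (((d & a) | ~a) & (c | (a & ((~b & a) | ~c)))) = 0011001101010101

(((d & a) | ~a) & (c | (a & ((~b & a) | ~c))))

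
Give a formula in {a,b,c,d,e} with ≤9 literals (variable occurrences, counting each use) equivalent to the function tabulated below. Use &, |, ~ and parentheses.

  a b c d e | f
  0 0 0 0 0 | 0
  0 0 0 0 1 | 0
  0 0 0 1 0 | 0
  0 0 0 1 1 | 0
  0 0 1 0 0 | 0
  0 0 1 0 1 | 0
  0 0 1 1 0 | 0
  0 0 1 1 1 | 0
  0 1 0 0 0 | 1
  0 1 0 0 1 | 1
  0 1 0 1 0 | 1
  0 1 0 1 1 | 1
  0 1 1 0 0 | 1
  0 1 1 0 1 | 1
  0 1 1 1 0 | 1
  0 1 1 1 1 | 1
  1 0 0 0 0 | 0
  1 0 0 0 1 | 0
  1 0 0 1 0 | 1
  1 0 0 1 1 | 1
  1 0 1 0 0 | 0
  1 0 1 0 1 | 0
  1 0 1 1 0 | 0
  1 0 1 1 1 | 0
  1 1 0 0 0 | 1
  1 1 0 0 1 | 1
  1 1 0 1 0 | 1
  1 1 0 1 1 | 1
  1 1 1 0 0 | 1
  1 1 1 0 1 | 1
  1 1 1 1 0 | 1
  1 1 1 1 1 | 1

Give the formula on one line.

  (d & a) = 00000000000000000011001100110011
  ~b = 11111111000000001111111100000000
  (~b & d) = 00110011000000000011001100000000
  ((d & a) & (~b & d)) = 00000000000000000011001100000000
  (b | ((d & a) & (~b & d))) = 00000000111111110011001111111111
  ~d = 11001100110011001100110011001100
  (~d | b) = 11001100111111111100110011111111
  ~c = 11110000111100001111000011110000
  (a & ~c) = 00000000000000001111000011110000
  ((~d | b) | (a & ~c)) = 11001100111111111111110011111111
  ((b | ((d & a) & (~b & d))) & ((~d | b) | (a & ~c))) = 00000000111111110011000011111111

((b | ((d & a) & (~b & d))) & ((~d | b) | (a & ~c)))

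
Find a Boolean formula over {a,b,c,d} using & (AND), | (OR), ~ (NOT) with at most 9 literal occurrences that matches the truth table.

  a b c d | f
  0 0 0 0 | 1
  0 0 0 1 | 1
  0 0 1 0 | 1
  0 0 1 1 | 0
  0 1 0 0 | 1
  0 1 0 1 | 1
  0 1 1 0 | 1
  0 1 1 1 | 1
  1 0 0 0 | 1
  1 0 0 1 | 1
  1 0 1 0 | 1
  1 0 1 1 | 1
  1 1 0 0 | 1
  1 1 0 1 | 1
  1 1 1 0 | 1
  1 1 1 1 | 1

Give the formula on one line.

  ~c = 1100110011001100
  (a & ~c) = 0000000011001100
  ((a & ~c) | b) = 0000111111001111
  ~d = 1010101010101010
  (~c | ~d) = 1110111011101110
  (((a & ~c) | b) | (~c | ~d)) = 1110111111101111
  (c & a) = 0000000000110011
  ((((a & ~c) | b) | (~c | ~d)) | (c & a)) = 1110111111111111

((((a & ~c) | b) | (~c | ~d)) | (c & a))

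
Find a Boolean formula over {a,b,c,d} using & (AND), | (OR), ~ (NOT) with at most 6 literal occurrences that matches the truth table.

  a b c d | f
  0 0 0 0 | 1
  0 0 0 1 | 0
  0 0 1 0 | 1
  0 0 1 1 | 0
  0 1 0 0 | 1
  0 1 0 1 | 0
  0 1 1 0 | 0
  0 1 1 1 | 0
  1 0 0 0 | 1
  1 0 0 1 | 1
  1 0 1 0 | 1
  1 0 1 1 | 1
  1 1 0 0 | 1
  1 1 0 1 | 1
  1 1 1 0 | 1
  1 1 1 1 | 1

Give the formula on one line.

  ~d = 1010101010101010
  ~c = 1100110011001100
  (~c & b) = 0000110000001100
  ~b = 1111000011110000
  ((~c & b) | ~b) = 1111110011111100
  (~d & ((~c & b) | ~b)) = 1010100010101000
  (a | (~d & ((~c & b) | ~b))) = 1010100011111111

(a | (~d & ((~c & b) | ~b)))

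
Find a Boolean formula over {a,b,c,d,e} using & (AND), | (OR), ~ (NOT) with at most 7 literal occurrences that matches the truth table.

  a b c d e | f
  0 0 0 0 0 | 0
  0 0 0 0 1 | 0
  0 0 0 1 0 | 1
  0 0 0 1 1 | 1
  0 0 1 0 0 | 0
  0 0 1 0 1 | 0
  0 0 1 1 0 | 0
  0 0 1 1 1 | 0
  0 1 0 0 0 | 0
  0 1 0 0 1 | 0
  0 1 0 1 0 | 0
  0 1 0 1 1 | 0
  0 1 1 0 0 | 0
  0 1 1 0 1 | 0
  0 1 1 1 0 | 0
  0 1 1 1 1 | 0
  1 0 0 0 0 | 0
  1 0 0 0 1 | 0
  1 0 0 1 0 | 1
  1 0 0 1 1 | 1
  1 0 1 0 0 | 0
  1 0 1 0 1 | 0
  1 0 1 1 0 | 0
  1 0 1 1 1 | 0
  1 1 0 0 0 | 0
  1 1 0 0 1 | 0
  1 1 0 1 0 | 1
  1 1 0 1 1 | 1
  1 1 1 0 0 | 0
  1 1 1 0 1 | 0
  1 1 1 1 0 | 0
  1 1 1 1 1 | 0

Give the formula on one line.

((~b | a) & (d & ~c))

  ~b = 11111111000000001111111100000000
  (~b | a) = 11111111000000001111111111111111
  ~c = 11110000111100001111000011110000
  (d & ~c) = 00110000001100000011000000110000
  ((~b | a) & (d & ~c)) = 00110000000000000011000000110000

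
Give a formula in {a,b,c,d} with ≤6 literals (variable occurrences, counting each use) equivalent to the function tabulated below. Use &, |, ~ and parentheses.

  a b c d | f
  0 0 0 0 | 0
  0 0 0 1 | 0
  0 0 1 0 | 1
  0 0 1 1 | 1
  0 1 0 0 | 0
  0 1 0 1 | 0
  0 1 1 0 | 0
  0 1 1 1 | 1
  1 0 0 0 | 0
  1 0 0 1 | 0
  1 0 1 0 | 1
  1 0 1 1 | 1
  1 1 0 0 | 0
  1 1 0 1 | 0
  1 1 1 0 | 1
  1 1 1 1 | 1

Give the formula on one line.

  ~b = 1111000011110000
  (c & ~b) = 0011000000110000
  (a | d) = 0101010111111111
  ((a | d) & c) = 0001000100110011
  ((c & ~b) | ((a | d) & c)) = 0011000100110011

((c & ~b) | ((a | d) & c))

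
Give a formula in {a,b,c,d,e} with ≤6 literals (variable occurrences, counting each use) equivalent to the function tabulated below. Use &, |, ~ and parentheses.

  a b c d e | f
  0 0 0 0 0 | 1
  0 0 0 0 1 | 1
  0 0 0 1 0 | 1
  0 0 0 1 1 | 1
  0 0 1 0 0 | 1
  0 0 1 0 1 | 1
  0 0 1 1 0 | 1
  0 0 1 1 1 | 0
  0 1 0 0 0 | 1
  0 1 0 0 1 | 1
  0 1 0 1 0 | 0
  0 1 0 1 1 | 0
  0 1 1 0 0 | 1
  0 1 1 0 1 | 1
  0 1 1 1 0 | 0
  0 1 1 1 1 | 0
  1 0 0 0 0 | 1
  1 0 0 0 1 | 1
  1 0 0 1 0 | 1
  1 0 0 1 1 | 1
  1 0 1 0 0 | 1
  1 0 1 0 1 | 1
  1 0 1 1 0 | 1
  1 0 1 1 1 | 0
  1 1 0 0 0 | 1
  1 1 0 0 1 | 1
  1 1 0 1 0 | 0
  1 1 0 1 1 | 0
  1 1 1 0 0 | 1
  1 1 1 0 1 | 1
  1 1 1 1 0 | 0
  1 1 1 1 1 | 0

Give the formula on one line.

  ~d = 11001100110011001100110011001100
  ~b = 11111111000000001111111100000000
  ~c = 11110000111100001111000011110000
  ~e = 10101010101010101010101010101010
  (~c | ~e) = 11111010111110101111101011111010
  (~b & (~c | ~e)) = 11111010000000001111101000000000
  (~d | (~b & (~c | ~e))) = 11111110110011001111111011001100

(~d | (~b & (~c | ~e)))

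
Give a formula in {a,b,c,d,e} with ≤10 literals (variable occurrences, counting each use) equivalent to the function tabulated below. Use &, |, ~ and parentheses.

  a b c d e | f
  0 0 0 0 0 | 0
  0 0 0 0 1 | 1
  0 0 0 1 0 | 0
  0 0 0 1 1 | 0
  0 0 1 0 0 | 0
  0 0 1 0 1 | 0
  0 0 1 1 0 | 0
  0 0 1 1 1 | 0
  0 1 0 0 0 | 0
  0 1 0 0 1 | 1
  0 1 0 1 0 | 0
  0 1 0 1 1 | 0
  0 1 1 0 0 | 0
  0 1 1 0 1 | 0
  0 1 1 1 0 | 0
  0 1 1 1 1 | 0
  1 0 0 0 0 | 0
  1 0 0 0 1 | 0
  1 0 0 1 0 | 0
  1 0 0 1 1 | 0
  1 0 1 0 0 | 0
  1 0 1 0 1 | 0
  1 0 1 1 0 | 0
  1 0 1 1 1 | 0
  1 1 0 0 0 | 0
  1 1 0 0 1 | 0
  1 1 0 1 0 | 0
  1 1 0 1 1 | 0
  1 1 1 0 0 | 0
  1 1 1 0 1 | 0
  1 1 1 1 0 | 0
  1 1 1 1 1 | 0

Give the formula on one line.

  ~b = 11111111000000001111111100000000
  (d | ~b) = 11111111001100111111111100110011
  ~a = 11111111111111110000000000000000
  ((d | ~b) | ~a) = 11111111111111111111111100110011
  (e & ((d | ~b) | ~a)) = 01010101010101010101010100010001
  ~c = 11110000111100001111000011110000
  ((e & ((d | ~b) | ~a)) & ~c) = 01010000010100000101000000010000
  (((e & ((d | ~b) | ~a)) & ~c) & ~a) = 01010000010100000000000000000000
  ~d = 11001100110011001100110011001100
  (~d & ~a) = 11001100110011000000000000000000
  ((((e & ((d | ~b) | ~a)) & ~c) & ~a) & (~d & ~a)) = 01000000010000000000000000000000

((((e & ((d | ~b) | ~a)) & ~c) & ~a) & (~d & ~a))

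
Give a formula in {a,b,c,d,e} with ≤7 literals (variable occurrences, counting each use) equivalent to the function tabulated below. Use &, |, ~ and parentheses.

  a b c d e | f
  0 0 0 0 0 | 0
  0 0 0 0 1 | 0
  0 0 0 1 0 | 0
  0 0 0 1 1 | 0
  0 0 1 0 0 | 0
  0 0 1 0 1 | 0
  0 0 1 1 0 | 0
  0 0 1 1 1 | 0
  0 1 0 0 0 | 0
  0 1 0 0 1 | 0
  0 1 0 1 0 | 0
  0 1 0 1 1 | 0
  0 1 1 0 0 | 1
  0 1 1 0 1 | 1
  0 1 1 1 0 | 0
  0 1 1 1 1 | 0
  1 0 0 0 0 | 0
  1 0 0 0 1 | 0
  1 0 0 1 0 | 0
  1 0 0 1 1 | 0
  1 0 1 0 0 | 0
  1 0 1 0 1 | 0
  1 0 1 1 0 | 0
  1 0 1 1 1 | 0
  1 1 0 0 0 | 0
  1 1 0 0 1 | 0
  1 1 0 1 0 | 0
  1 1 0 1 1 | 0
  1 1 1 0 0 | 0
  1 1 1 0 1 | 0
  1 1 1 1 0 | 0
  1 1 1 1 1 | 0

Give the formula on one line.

(((~c | ~d) & c) & (~a & b))

  ~c = 11110000111100001111000011110000
  ~d = 11001100110011001100110011001100
  (~c | ~d) = 11111100111111001111110011111100
  ((~c | ~d) & c) = 00001100000011000000110000001100
  ~a = 11111111111111110000000000000000
  (~a & b) = 00000000111111110000000000000000
  (((~c | ~d) & c) & (~a & b)) = 00000000000011000000000000000000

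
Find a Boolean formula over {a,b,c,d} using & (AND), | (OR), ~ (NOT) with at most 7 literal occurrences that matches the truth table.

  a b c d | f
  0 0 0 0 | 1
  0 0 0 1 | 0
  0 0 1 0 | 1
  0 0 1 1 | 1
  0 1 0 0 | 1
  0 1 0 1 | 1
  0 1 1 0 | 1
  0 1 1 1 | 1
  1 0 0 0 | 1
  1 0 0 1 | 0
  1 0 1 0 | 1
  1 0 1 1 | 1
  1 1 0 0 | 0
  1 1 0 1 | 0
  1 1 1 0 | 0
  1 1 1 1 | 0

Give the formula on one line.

  ~a = 1111111100000000
  ~b = 1111000011110000
  (~a | ~b) = 1111111111110000
  ~d = 1010101010101010
  (b | ~d) = 1010111110101111
  (c | (b | ~d)) = 1011111110111111
  ((~a | ~b) & (c | (b | ~d))) = 1011111110110000

((~a | ~b) & (c | (b | ~d)))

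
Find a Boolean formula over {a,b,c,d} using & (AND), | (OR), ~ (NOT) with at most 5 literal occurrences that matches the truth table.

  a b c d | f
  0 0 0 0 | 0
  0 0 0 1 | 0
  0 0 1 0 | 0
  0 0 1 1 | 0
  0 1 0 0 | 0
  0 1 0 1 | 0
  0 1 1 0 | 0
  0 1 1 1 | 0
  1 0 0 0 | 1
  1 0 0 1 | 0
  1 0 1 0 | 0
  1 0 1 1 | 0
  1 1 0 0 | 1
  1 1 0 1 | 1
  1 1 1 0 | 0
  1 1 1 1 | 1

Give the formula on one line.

(((b & d) | (~c & ~d)) & a)

  (b & d) = 0000010100000101
  ~c = 1100110011001100
  ~d = 1010101010101010
  (~c & ~d) = 1000100010001000
  ((b & d) | (~c & ~d)) = 1000110110001101
  (((b & d) | (~c & ~d)) & a) = 0000000010001101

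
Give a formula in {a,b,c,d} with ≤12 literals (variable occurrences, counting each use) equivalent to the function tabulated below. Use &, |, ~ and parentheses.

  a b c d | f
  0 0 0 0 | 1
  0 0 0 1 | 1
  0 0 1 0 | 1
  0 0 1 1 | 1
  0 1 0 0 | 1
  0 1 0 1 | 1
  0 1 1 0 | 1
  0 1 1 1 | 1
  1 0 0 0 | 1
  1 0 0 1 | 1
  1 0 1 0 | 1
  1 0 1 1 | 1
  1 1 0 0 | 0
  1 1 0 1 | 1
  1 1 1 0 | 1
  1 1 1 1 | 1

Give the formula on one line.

((~a | ((d | ~b) & ~c)) | ((c & ((c & b) | ~d)) | d))

  ~a = 1111111100000000
  ~b = 1111000011110000
  (d | ~b) = 1111010111110101
  ~c = 1100110011001100
  ((d | ~b) & ~c) = 1100010011000100
  (~a | ((d | ~b) & ~c)) = 1111111111000100
  (c & b) = 0000001100000011
  ~d = 1010101010101010
  ((c & b) | ~d) = 1010101110101011
  (c & ((c & b) | ~d)) = 0010001100100011
  ((c & ((c & b) | ~d)) | d) = 0111011101110111
  ((~a | ((d | ~b) & ~c)) | ((c & ((c & b) | ~d)) | d)) = 1111111111110111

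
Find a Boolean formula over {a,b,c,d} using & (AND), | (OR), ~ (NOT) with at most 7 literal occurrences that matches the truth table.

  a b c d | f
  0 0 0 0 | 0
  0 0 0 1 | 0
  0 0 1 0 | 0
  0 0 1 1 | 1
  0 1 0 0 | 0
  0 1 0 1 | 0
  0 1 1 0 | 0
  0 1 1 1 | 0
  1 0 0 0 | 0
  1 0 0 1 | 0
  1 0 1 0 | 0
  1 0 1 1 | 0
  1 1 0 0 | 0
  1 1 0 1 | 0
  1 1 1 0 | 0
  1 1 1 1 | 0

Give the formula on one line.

((b | ~a) & ((c & ~b) & d))

  ~a = 1111111100000000
  (b | ~a) = 1111111100001111
  ~b = 1111000011110000
  (c & ~b) = 0011000000110000
  ((c & ~b) & d) = 0001000000010000
  ((b | ~a) & ((c & ~b) & d)) = 0001000000000000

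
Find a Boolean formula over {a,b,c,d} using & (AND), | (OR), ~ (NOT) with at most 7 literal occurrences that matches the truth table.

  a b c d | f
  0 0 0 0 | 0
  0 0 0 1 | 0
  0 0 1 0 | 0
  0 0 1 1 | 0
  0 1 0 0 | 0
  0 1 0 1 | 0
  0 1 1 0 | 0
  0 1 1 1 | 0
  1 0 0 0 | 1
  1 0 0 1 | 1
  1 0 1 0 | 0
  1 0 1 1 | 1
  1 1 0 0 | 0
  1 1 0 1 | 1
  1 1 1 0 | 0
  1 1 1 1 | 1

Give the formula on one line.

  ~c = 1100110011001100
  ~b = 1111000011110000
  (~c & ~b) = 1100000011000000
  ((~c & ~b) | d) = 1101010111010101
  (a & ((~c & ~b) | d)) = 0000000011010101

(a & ((~c & ~b) | d))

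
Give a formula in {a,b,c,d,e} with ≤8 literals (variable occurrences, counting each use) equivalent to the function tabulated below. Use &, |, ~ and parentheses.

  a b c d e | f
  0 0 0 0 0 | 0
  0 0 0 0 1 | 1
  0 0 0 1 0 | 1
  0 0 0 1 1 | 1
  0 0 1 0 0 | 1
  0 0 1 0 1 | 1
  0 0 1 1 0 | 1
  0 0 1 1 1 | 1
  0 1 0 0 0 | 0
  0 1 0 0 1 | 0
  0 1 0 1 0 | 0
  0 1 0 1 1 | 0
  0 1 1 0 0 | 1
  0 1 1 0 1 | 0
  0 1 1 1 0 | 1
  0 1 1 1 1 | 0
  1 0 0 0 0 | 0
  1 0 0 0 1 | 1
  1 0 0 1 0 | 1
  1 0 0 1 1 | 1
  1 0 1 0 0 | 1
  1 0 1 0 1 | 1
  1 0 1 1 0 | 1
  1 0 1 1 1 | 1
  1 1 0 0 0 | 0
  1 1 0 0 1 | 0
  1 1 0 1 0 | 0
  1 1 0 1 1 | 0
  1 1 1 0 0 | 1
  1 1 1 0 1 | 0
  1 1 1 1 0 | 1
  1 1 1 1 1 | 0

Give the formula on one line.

(((d | ((~d & ~b) & (e | d))) & ~b) | (~e & c))

  ~d = 11001100110011001100110011001100
  ~b = 11111111000000001111111100000000
  (~d & ~b) = 11001100000000001100110000000000
  (e | d) = 01110111011101110111011101110111
  ((~d & ~b) & (e | d)) = 01000100000000000100010000000000
  (d | ((~d & ~b) & (e | d))) = 01110111001100110111011100110011
  ((d | ((~d & ~b) & (e | d))) & ~b) = 01110111000000000111011100000000
  ~e = 10101010101010101010101010101010
  (~e & c) = 00001010000010100000101000001010
  (((d | ((~d & ~b) & (e | d))) & ~b) | (~e & c)) = 01111111000010100111111100001010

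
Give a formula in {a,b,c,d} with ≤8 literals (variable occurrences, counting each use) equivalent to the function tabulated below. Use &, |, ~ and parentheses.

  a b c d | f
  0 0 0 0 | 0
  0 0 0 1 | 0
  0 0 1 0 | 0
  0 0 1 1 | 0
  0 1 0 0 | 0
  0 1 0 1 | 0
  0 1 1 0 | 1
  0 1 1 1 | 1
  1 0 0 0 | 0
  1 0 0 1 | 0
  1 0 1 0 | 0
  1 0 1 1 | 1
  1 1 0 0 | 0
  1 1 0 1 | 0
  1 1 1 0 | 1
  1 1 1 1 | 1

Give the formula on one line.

  (a & d) = 0000000001010101
  ~c = 1100110011001100
  ((a & d) | ~c) = 1100110011011101
  (b | ((a & d) | ~c)) = 1100111111011111
  (c & (b | ((a & d) | ~c))) = 0000001100010011

(c & (b | ((a & d) | ~c)))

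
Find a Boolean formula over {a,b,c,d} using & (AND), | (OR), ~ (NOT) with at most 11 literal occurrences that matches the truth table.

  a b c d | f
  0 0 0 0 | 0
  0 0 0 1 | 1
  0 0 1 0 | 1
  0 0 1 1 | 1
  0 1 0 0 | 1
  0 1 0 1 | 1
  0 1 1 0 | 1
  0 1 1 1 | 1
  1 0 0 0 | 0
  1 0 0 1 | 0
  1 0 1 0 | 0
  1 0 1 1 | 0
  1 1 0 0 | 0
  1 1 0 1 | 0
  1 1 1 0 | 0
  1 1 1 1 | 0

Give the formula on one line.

(~a & (((d | (c | (a & ~b))) | a) | (d | b)))

  ~a = 1111111100000000
  ~b = 1111000011110000
  (a & ~b) = 0000000011110000
  (c | (a & ~b)) = 0011001111110011
  (d | (c | (a & ~b))) = 0111011111110111
  ((d | (c | (a & ~b))) | a) = 0111011111111111
  (d | b) = 0101111101011111
  (((d | (c | (a & ~b))) | a) | (d | b)) = 0111111111111111
  (~a & (((d | (c | (a & ~b))) | a) | (d | b))) = 0111111100000000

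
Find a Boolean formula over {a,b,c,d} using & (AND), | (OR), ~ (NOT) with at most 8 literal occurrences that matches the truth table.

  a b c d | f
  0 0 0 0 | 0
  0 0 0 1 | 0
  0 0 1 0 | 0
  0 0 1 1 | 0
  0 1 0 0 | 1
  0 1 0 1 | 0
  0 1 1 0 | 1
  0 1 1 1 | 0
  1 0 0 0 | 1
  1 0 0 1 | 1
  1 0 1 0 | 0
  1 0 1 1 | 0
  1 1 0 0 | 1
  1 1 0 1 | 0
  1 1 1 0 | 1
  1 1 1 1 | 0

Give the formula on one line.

((b | (~c & a)) & (~d | ~b))

  ~c = 1100110011001100
  (~c & a) = 0000000011001100
  (b | (~c & a)) = 0000111111001111
  ~d = 1010101010101010
  ~b = 1111000011110000
  (~d | ~b) = 1111101011111010
  ((b | (~c & a)) & (~d | ~b)) = 0000101011001010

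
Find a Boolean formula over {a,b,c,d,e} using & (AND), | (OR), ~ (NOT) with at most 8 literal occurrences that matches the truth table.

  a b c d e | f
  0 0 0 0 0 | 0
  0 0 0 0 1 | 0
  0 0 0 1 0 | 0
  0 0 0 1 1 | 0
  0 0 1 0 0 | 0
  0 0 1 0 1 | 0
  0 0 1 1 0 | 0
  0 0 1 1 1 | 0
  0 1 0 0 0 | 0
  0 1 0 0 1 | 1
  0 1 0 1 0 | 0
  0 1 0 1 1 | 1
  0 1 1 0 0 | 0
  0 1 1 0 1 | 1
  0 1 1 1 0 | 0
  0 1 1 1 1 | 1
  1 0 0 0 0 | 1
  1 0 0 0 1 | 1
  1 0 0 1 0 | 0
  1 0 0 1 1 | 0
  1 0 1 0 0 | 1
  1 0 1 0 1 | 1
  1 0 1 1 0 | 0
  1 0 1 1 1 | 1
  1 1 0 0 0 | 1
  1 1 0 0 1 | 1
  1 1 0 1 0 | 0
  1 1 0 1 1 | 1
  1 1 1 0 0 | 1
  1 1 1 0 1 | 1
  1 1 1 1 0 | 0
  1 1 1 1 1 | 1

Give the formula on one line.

  (a & c) = 00000000000000000000111100001111
  ((a & c) | b) = 00000000111111110000111111111111
  (e & ((a & c) | b)) = 00000000010101010000010101010101
  ~d = 11001100110011001100110011001100
  (~d & a) = 00000000000000001100110011001100
  ((e & ((a & c) | b)) | (~d & a)) = 00000000010101011100110111011101

((e & ((a & c) | b)) | (~d & a))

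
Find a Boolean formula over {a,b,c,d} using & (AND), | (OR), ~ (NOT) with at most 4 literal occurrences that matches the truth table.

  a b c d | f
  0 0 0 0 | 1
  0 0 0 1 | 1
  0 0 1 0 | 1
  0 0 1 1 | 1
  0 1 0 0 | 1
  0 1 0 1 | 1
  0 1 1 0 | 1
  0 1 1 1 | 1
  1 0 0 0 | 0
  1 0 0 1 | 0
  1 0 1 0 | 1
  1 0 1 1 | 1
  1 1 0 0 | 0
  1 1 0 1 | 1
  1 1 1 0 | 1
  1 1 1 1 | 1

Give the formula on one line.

(((b & d) | ~a) | c)

  (b & d) = 0000010100000101
  ~a = 1111111100000000
  ((b & d) | ~a) = 1111111100000101
  (((b & d) | ~a) | c) = 1111111100110111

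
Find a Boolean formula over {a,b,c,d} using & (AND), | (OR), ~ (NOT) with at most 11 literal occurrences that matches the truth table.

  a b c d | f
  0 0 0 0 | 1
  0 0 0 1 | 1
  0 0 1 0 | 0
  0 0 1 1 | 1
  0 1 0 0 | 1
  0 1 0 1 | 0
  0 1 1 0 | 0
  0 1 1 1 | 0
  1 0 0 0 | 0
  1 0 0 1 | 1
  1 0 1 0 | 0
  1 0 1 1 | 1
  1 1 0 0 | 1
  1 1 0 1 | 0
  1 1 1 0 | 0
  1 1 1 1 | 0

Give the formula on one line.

(((b | d) & ~b) | ((((~a | b) & (~c | ~a)) & ~c) & ~d))

  (b | d) = 0101111101011111
  ~b = 1111000011110000
  ((b | d) & ~b) = 0101000001010000
  ~a = 1111111100000000
  (~a | b) = 1111111100001111
  ~c = 1100110011001100
  (~c | ~a) = 1111111111001100
  ((~a | b) & (~c | ~a)) = 1111111100001100
  (((~a | b) & (~c | ~a)) & ~c) = 1100110000001100
  ~d = 1010101010101010
  ((((~a | b) & (~c | ~a)) & ~c) & ~d) = 1000100000001000
  (((b | d) & ~b) | ((((~a | b) & (~c | ~a)) & ~c) & ~d)) = 1101100001011000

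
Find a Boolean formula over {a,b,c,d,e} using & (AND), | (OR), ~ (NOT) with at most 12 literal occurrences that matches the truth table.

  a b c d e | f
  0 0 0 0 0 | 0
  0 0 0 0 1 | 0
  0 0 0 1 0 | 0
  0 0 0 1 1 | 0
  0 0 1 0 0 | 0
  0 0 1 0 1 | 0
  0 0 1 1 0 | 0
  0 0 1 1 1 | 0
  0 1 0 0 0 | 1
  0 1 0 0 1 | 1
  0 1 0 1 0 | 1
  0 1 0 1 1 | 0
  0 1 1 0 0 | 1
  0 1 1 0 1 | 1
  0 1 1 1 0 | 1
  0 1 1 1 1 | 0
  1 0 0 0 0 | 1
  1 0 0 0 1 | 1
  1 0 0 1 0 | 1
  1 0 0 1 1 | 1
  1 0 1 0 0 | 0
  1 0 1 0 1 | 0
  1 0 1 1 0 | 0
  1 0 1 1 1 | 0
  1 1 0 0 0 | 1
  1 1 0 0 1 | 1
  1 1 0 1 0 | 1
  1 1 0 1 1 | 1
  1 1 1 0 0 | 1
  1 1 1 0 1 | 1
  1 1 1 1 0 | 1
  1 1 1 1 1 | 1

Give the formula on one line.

((a & (b | ~c)) | ((~e | (e & ((~c | e) & ~d))) & b))

  ~c = 11110000111100001111000011110000
  (b | ~c) = 11110000111111111111000011111111
  (a & (b | ~c)) = 00000000000000001111000011111111
  ~e = 10101010101010101010101010101010
  (~c | e) = 11110101111101011111010111110101
  ~d = 11001100110011001100110011001100
  ((~c | e) & ~d) = 11000100110001001100010011000100
  (e & ((~c | e) & ~d)) = 01000100010001000100010001000100
  (~e | (e & ((~c | e) & ~d))) = 11101110111011101110111011101110
  ((~e | (e & ((~c | e) & ~d))) & b) = 00000000111011100000000011101110
  ((a & (b | ~c)) | ((~e | (e & ((~c | e) & ~d))) & b)) = 00000000111011101111000011111111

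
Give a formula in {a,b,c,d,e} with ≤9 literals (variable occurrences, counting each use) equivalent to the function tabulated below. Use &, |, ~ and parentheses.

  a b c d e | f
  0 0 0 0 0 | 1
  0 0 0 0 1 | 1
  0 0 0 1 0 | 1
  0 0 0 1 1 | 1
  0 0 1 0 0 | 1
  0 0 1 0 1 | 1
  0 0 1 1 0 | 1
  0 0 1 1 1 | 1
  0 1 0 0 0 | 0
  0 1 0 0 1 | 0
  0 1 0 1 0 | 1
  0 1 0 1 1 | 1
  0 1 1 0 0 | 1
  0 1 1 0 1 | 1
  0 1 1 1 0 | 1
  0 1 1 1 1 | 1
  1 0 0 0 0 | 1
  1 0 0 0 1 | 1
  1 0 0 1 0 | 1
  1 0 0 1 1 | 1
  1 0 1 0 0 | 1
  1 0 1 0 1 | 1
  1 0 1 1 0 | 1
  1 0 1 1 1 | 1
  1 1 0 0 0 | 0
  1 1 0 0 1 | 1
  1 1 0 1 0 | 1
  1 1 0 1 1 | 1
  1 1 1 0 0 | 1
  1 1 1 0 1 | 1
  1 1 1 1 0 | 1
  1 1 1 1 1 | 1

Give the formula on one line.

(((~d & (a | ~b)) & e) | (d | (~b | c)))

  ~d = 11001100110011001100110011001100
  ~b = 11111111000000001111111100000000
  (a | ~b) = 11111111000000001111111111111111
  (~d & (a | ~b)) = 11001100000000001100110011001100
  ((~d & (a | ~b)) & e) = 01000100000000000100010001000100
  (~b | c) = 11111111000011111111111100001111
  (d | (~b | c)) = 11111111001111111111111100111111
  (((~d & (a | ~b)) & e) | (d | (~b | c))) = 11111111001111111111111101111111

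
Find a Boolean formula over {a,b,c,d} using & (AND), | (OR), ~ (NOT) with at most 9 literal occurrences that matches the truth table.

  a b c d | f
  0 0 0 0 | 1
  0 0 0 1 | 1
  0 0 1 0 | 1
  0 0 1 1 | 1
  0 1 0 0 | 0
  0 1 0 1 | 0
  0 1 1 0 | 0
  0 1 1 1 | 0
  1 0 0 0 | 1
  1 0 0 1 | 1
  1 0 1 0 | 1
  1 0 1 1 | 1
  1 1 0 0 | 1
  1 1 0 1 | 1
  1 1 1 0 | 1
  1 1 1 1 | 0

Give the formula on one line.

(~b | (((~d & ~b) | a) & (~c | ~d)))

  ~b = 1111000011110000
  ~d = 1010101010101010
  (~d & ~b) = 1010000010100000
  ((~d & ~b) | a) = 1010000011111111
  ~c = 1100110011001100
  (~c | ~d) = 1110111011101110
  (((~d & ~b) | a) & (~c | ~d)) = 1010000011101110
  (~b | (((~d & ~b) | a) & (~c | ~d))) = 1111000011111110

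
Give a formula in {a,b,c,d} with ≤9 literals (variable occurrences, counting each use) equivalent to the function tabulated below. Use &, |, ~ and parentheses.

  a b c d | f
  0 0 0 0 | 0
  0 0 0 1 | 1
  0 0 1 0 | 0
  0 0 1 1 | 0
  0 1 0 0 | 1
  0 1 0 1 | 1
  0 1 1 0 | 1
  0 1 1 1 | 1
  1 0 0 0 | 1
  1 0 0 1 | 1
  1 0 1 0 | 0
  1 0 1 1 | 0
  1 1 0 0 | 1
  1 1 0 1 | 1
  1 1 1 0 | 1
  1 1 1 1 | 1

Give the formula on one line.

(b | (((d & ~b) & ~c) | (~c & ((a | b) | (c | b)))))

  ~b = 1111000011110000
  (d & ~b) = 0101000001010000
  ~c = 1100110011001100
  ((d & ~b) & ~c) = 0100000001000000
  (a | b) = 0000111111111111
  (c | b) = 0011111100111111
  ((a | b) | (c | b)) = 0011111111111111
  (~c & ((a | b) | (c | b))) = 0000110011001100
  (((d & ~b) & ~c) | (~c & ((a | b) | (c | b)))) = 0100110011001100
  (b | (((d & ~b) & ~c) | (~c & ((a | b) | (c | b))))) = 0100111111001111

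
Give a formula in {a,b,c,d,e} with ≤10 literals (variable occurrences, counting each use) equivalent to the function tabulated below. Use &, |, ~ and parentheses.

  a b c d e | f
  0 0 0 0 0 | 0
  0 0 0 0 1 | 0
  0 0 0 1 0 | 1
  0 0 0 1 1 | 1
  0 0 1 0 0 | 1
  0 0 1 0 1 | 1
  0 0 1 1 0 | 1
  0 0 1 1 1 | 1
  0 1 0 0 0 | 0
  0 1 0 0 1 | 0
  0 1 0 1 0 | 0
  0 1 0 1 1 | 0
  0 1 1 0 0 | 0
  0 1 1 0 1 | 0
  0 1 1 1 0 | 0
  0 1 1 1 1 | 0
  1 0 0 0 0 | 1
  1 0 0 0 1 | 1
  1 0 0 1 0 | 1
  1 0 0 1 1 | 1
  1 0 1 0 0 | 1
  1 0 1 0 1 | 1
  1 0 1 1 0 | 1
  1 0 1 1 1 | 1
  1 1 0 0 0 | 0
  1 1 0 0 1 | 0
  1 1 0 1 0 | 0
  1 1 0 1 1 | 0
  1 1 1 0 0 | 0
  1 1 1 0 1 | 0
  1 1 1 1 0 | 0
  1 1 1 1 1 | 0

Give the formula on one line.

  ~d = 11001100110011001100110011001100
  (~d & c) = 00001100000011000000110000001100
  ~b = 11111111000000001111111100000000
  (~b & c) = 00001111000000000000111100000000
  ((~d & c) & (~b & c)) = 00001100000000000000110000000000
  (b | d) = 00110011111111110011001111111111
  ((b | d) | a) = 00110011111111111111111111111111
  (~b & ((b | d) | a)) = 00110011000000001111111100000000
  (((~d & c) & (~b & c)) | (~b & ((b | d) | a))) = 00111111000000001111111100000000

(((~d & c) & (~b & c)) | (~b & ((b | d) | a)))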